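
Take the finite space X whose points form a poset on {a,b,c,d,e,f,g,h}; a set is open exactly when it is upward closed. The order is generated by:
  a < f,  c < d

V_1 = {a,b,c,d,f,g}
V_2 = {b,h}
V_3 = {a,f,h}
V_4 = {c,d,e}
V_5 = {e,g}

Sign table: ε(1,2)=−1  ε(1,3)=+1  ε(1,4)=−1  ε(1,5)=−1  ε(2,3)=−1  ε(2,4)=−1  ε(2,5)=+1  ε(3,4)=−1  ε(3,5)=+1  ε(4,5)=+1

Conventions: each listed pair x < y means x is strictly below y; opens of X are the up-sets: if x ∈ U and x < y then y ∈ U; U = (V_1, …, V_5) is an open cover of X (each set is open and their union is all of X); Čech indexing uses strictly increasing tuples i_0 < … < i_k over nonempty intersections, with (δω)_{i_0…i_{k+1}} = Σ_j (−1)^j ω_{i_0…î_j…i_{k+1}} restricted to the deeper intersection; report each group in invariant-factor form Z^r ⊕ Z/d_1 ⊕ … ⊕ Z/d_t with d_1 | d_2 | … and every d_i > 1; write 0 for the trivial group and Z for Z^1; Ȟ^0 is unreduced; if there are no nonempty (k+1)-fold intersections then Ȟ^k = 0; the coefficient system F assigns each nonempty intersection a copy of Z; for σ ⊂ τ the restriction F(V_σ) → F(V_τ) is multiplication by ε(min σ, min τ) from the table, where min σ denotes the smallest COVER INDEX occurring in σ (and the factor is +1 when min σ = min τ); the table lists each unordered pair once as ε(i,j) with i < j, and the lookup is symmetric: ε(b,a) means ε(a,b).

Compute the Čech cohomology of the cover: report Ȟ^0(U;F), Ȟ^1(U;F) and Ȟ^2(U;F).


nonempty overlaps:
  V12={b} V13={a,f} V14={c,d} V15={g} V23={h} V45={e}
C dims 5,6; δ0: rk 4, SNF 1^4
degree 0: 5−4−0 = 1 → Ȟ^0 ≅ Z
degree 1: 6−0−4 = 2 → Ȟ^1 ≅ Z^2
degree 2: 0−0−0 = 0 → Ȟ^2 ≅ 0

Ȟ^0 ≅ Z; Ȟ^1 ≅ Z^2; Ȟ^2 ≅ 0


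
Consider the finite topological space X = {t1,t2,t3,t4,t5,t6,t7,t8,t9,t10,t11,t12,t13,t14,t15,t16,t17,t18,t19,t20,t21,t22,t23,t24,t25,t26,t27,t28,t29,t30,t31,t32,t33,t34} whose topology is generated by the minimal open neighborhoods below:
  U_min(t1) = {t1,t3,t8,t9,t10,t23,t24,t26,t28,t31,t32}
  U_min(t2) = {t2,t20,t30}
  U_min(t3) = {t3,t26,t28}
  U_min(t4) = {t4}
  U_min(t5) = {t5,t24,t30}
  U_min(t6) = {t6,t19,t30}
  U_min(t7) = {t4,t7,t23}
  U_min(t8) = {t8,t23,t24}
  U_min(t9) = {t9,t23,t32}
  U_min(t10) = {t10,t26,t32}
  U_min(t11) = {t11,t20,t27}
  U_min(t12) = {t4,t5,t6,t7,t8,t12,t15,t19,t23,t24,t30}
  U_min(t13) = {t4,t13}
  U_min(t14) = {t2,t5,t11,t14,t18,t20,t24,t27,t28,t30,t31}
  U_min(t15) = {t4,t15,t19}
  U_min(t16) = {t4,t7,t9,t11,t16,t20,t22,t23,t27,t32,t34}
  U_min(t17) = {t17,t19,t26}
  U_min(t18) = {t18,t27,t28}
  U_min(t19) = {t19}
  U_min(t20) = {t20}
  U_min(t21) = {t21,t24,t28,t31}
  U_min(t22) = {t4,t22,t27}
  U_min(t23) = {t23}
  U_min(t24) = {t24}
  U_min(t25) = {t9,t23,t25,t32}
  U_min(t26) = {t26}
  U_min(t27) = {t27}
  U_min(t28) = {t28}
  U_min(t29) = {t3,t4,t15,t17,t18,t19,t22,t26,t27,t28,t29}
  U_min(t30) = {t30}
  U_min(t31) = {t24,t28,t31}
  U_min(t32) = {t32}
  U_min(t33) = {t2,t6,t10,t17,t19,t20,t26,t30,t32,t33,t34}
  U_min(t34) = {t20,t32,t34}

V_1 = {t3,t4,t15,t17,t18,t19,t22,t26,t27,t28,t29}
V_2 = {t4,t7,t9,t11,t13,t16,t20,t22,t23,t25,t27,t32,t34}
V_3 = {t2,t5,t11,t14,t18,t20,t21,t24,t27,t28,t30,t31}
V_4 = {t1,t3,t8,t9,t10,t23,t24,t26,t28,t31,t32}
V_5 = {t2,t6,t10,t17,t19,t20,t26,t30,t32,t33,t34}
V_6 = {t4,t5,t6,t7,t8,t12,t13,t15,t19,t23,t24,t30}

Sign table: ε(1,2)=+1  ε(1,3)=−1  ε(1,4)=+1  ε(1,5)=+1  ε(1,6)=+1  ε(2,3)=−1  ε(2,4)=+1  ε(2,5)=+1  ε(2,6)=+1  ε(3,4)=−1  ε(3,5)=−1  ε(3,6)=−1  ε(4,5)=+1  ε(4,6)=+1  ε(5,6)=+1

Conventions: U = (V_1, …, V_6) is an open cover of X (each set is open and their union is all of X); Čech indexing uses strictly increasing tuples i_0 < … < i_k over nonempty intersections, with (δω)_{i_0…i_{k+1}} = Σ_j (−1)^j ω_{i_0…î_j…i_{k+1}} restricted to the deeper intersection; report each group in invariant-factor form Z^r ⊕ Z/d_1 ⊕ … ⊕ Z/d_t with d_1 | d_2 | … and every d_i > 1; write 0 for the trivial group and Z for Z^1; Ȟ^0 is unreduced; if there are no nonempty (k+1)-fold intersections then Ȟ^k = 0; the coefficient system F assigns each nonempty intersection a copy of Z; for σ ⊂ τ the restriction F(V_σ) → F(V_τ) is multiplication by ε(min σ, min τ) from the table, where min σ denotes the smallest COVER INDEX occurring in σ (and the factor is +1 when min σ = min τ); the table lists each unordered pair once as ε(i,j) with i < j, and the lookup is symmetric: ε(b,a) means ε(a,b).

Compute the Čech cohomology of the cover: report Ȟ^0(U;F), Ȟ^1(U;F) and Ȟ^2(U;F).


intersection data:
  V12={t4,t22,t27} V13={t18,t27,t28} V14={t3,t26,t28} V15={t17,t19,t26} V16={t4,t15,t19} V23={t11,t20,t27} V24={t9,t23,t32} V25={t20,t32,t34} V26={t4,t7,t13,t23} V34={t24,t28,t31} V35={t2,t20,t30} V36={t5,t24,t30} V45={t10,t26,t32} V46={t8,t23,t24} V56={t6,t19,t30}
  V123={t27} V126={t4} V134={t28} V145={t26} V156={t19} V235={t20} V245={t32} V246={t23} V346={t24} V356={t30}
C dims 6,15,10; δ0: rk 5, SNF 1^5; δ1: rk 10, SNF 1^9·2
Ȟ^0 = (6 − 5) − 0 = 1, so Ȟ^0 ≅ Z
Ȟ^1 = (15 − 10) − 5 = 0, so Ȟ^1 ≅ 0
Ȟ^2 = (10 − 0) − 10 = 0 plus torsion [2], so Ȟ^2 ≅ Z/2

Ȟ^0(U;F) ≅ Z; Ȟ^1(U;F) ≅ 0; Ȟ^2(U;F) ≅ Z/2


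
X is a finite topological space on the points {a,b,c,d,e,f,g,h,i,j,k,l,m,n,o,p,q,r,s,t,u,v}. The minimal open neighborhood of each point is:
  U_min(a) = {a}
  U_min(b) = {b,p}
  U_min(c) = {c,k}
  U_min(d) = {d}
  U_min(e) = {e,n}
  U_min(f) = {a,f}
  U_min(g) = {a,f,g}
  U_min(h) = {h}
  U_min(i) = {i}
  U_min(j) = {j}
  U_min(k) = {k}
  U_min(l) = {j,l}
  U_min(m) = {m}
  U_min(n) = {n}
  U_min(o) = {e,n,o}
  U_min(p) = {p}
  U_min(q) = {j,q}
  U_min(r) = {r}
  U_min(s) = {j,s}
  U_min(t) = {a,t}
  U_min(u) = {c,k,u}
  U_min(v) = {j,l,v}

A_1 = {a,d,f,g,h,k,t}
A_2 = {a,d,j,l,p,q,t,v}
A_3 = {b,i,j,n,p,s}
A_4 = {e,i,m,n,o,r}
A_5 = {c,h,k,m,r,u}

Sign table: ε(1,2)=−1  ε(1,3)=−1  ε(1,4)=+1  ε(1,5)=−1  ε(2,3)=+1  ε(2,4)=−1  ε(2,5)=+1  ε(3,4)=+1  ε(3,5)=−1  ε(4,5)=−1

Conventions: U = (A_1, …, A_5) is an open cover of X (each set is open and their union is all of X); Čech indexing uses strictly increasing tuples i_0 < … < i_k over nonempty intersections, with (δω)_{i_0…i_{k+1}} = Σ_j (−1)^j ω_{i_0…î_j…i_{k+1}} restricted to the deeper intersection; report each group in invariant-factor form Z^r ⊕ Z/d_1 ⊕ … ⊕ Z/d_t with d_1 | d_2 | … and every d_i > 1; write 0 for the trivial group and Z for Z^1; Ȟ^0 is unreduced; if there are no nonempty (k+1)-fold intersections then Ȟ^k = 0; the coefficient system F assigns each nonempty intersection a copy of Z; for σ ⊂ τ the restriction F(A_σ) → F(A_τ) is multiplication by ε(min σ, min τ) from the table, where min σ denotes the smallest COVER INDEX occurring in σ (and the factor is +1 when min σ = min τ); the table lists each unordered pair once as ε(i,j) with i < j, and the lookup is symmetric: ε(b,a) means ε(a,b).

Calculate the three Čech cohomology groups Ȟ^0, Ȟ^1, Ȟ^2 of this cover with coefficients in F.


nonempty intersections:
  A12={a,d,t} A15={h,k} A23={j,p} A34={i,n} A45={m,r}
C dims 5,5; δ0: rk 5, SNF 1^4·2
Ȟ^0: (5−5)−0=0 ⇒ 0
Ȟ^1: (5−0)−5=0 plus torsion [2] ⇒ Z/2
Ȟ^2: (0−0)−0=0 ⇒ 0

Ȟ^0 = 0, Ȟ^1 = Z/2 and Ȟ^2 = 0


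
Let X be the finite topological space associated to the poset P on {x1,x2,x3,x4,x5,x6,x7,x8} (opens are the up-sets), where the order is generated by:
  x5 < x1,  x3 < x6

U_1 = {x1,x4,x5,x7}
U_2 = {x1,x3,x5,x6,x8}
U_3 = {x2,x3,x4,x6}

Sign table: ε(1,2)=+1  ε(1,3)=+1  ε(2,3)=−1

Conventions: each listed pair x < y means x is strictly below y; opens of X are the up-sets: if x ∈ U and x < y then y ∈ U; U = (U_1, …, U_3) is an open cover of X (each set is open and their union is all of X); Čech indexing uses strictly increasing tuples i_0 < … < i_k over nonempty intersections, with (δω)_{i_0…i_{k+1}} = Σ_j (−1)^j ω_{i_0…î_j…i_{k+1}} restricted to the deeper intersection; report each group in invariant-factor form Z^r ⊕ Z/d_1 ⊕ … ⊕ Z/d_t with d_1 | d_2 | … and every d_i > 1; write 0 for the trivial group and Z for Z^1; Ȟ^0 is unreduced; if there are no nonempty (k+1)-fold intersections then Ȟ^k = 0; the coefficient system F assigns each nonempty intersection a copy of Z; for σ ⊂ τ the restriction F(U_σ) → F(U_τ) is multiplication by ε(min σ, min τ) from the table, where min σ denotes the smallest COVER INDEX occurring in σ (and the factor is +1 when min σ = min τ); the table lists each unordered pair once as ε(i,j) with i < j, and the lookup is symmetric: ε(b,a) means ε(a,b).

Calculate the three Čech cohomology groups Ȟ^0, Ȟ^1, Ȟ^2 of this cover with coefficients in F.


Ȟ^0 ≅ 0; Ȟ^1 ≅ Z/2; Ȟ^2 ≅ 0

nerve of the cover:
  U12={x1,x5} U13={x4} U23={x3,x6}
C dims 3,3; δ0: rk 3, SNF 1^2·2
Ȟ^0 = (3 − 3) − 0 = 0, so Ȟ^0 ≅ 0
Ȟ^1 = (3 − 0) − 3 = 0 plus torsion [2], so Ȟ^1 ≅ Z/2
Ȟ^2 = (0 − 0) − 0 = 0, so Ȟ^2 ≅ 0


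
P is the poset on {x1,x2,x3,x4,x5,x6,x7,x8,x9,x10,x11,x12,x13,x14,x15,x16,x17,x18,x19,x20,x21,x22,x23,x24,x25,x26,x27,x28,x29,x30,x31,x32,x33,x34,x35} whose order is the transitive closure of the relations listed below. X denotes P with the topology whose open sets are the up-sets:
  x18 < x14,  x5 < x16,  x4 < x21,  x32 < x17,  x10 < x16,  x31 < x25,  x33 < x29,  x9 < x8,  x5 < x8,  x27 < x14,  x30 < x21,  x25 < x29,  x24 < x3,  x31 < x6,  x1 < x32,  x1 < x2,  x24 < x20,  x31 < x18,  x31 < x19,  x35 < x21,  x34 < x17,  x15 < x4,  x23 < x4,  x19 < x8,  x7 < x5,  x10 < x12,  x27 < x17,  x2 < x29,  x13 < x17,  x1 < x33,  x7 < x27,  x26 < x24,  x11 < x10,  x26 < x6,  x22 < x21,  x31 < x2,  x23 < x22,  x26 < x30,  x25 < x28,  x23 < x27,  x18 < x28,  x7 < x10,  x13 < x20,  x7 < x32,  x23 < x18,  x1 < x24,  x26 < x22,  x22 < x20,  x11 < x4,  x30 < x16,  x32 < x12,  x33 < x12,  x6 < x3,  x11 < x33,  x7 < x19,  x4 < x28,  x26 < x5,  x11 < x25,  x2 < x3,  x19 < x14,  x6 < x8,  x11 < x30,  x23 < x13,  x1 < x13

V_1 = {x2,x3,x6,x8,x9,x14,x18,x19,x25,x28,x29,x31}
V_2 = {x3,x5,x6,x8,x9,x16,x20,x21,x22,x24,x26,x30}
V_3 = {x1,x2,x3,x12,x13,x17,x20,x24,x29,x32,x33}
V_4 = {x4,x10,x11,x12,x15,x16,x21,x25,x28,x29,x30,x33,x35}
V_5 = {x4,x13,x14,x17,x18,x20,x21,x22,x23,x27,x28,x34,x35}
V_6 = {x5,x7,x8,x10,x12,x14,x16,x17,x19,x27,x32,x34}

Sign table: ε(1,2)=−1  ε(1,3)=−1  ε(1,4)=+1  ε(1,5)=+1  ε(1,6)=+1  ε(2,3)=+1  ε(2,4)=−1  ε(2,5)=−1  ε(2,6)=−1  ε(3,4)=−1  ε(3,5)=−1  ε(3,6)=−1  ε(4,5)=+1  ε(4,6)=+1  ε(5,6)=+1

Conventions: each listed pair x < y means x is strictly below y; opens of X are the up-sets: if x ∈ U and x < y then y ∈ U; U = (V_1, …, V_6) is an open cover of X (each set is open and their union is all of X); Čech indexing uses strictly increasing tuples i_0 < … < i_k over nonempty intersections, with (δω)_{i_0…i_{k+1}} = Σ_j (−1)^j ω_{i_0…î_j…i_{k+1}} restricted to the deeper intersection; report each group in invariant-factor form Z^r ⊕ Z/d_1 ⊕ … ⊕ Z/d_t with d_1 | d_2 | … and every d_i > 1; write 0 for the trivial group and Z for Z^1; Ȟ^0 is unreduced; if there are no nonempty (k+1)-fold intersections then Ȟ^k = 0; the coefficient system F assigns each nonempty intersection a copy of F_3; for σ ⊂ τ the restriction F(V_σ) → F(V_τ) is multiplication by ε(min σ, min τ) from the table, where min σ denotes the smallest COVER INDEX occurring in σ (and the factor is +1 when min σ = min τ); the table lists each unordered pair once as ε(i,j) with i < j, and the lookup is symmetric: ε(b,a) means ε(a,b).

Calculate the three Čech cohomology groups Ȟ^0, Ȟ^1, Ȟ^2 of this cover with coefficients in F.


Ȟ^0 ≅ Z/3; Ȟ^1 ≅ 0; Ȟ^2 ≅ 0

nonempty intersections:
  V12={x3,x6,x8,x9} V13={x2,x3,x29} V14={x25,x28,x29} V15={x14,x18,x28} V16={x8,x14,x19} V23={x3,x20,x24} V24={x16,x21,x30} V25={x20,x21,x22} V26={x5,x8,x16} V34={x12,x29,x33} V35={x13,x17,x20} V36={x12,x17,x32} V45={x4,x21,x28,x35} V46={x10,x12,x16} V56={x14,x17,x27,x34}
  V123={x3} V126={x8} V134={x29} V145={x28} V156={x14} V235={x20} V245={x21} V246={x16} V346={x12} V356={x17}
C dims 6,15,10; δ0: rk_F3 5; δ1: rk_F3 10
Ȟ^0: (6−5)−0=1 ⇒ Z/3
Ȟ^1: (15−10)−5=0 ⇒ 0
Ȟ^2: (10−0)−10=0 ⇒ 0


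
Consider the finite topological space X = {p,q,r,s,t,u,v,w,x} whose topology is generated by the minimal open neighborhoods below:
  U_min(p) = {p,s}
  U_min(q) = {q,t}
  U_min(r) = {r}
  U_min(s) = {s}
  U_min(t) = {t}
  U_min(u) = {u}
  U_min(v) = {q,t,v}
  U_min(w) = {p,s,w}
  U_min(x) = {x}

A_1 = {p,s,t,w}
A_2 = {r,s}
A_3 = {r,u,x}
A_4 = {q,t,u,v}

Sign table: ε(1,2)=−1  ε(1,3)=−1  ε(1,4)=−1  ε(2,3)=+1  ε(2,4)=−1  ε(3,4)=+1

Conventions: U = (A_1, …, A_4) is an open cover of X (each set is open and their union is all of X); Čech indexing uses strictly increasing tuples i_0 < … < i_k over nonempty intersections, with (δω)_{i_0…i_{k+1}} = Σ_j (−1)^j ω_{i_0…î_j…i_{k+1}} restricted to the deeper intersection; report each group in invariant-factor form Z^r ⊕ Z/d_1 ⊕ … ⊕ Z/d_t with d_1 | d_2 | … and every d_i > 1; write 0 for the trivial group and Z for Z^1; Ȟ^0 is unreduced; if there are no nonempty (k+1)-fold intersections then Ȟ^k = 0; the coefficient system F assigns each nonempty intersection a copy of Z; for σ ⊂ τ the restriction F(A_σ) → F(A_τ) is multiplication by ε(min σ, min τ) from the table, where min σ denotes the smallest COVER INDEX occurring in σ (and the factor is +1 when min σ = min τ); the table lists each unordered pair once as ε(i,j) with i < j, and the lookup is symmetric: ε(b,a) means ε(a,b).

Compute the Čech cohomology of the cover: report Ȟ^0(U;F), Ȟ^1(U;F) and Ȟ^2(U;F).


nonempty overlaps:
  A12={s} A14={t} A23={r} A34={u}
C dims 4,4; δ0: rk 3, SNF 1^3
degree 0: 4−3−0 = 1 → Ȟ^0 ≅ Z
degree 1: 4−0−3 = 1 → Ȟ^1 ≅ Z
degree 2: 0−0−0 = 0 → Ȟ^2 ≅ 0

Ȟ^0 = Z, Ȟ^1 = Z and Ȟ^2 = 0


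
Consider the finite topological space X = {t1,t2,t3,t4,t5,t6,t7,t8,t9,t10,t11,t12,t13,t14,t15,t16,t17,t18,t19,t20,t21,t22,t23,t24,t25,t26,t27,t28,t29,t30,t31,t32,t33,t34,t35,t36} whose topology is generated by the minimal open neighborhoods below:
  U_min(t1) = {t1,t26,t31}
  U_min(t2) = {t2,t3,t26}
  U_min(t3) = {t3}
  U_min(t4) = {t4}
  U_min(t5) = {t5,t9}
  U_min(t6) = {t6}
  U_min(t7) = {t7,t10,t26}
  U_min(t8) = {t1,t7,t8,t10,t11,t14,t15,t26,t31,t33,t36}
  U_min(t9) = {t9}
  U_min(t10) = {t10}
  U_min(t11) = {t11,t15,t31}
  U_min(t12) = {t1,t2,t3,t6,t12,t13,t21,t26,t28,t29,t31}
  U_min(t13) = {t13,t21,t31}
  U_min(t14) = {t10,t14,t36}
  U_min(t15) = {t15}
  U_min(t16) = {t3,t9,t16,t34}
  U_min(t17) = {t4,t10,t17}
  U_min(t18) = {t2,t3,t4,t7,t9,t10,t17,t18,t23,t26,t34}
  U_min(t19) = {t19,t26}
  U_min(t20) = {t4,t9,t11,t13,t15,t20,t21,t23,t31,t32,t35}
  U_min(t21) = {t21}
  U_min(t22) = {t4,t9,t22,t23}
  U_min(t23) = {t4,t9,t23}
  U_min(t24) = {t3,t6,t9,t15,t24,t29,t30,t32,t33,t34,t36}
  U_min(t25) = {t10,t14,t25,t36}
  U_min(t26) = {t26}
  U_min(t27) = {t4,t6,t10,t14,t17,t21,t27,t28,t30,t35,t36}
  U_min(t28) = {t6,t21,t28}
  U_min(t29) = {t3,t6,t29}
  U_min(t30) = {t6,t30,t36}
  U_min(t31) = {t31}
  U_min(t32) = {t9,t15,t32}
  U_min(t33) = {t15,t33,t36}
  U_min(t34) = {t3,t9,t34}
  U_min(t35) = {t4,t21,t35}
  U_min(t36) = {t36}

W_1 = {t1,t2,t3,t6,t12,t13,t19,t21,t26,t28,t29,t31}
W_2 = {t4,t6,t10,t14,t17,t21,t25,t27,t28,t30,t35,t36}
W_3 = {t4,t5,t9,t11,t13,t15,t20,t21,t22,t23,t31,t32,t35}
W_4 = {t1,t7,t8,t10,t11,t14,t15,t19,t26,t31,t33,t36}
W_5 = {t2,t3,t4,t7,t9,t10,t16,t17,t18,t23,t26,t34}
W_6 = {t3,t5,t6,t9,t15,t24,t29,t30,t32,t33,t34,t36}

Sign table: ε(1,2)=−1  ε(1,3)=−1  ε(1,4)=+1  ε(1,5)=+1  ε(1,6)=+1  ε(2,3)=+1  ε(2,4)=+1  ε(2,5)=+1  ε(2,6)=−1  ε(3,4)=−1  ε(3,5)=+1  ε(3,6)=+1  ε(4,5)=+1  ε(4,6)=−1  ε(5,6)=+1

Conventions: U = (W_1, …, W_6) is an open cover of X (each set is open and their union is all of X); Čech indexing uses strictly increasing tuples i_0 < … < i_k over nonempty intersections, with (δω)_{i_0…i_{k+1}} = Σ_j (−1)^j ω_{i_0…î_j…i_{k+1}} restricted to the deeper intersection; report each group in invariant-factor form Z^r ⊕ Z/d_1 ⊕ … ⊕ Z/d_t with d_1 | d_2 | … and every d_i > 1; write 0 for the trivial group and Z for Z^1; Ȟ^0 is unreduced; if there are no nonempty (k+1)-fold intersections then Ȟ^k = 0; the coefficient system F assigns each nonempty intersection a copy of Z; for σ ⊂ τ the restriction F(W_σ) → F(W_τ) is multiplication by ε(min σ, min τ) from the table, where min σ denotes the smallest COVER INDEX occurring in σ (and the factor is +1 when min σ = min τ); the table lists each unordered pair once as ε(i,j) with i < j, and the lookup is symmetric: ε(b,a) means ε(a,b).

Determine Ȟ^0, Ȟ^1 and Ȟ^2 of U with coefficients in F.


nonempty intersections:
  W12={t6,t21,t28} W13={t13,t21,t31} W14={t1,t19,t26,t31} W15={t2,t3,t26} W16={t3,t6,t29} W23={t4,t21,t35} W24={t10,t14,t36} W25={t4,t10,t17} W26={t6,t30,t36} W34={t11,t15,t31} W35={t4,t9,t23} W36={t5,t9,t15,t32} W45={t7,t10,t26} W46={t15,t33,t36} W56={t3,t9,t34}
  W123={t21} W126={t6} W134={t31} W145={t26} W156={t3} W235={t4} W245={t10} W246={t36} W346={t15} W356={t9}
C dims 6,15,10; δ0: rk 6, SNF 1^5·2; δ1: rk 9, SNF 1^9
Ȟ^0: (6−6)−0=0 ⇒ 0
Ȟ^1: (15−9)−6=0 plus torsion [2] ⇒ Z/2
Ȟ^2: (10−0)−9=1 ⇒ Z

Ȟ^0 ≅ 0; Ȟ^1 ≅ Z/2; Ȟ^2 ≅ Z


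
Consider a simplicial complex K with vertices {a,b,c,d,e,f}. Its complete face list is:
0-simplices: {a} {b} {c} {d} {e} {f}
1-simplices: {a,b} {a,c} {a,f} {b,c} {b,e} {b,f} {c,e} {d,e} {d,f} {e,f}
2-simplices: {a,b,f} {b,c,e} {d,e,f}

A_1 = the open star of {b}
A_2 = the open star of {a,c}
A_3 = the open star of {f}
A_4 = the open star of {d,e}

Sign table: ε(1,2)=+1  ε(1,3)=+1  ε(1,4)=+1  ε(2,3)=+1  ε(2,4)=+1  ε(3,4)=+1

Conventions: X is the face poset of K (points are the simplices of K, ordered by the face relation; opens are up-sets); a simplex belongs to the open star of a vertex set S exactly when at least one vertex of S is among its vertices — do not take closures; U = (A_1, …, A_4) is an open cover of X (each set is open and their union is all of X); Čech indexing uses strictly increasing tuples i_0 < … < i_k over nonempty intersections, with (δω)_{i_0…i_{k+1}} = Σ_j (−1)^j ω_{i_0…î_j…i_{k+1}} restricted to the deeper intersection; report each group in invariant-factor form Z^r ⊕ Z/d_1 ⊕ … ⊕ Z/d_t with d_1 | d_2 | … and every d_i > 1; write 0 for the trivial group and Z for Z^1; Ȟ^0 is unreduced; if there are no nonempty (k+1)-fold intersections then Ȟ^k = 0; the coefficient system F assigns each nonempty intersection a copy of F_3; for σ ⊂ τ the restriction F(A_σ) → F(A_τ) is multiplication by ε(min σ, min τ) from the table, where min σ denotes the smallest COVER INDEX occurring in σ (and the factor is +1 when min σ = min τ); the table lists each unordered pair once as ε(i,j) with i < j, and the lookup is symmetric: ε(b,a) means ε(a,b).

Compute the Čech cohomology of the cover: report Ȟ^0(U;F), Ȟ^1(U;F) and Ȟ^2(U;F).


intersection data:
  A1={{b},{a,b},{b,c},{b,e},{b,f},{a,b,f},{b,c,e}} A2={{a},{c},{a,b},{a,c},{a,f},{b,c},{c,e},{a,b,f},{b,c,e}} A3={{f},{a,f},{b,f},{d,f},{e,f},{a,b,f},{d,e,f}} A4={{d},{e},{b,e},{c,e},{d,e},{d,f},{e,f},{b,c,e},{d,e,f}}
  A12={{a,b},{b,c},{a,b,f},{b,c,e}} A13={{b,f},{a,b,f}} A14={{b,e},{b,c,e}} A23={{a,f},{a,b,f}} A24={{c,e},{b,c,e}} A34={{d,f},{e,f},{d,e,f}}
  A123={{a,b,f}} A124={{b,c,e}}
C dims 4,6,2; δ0: rk_F3 3; δ1: rk_F3 2
Ȟ^0 = (4 − 3) − 0 = 1, so Ȟ^0 ≅ Z/3
Ȟ^1 = (6 − 2) − 3 = 1, so Ȟ^1 ≅ Z/3
Ȟ^2 = (2 − 0) − 2 = 0, so Ȟ^2 ≅ 0

Ȟ^0 ≅ Z/3, Ȟ^1 ≅ Z/3, Ȟ^2 ≅ 0


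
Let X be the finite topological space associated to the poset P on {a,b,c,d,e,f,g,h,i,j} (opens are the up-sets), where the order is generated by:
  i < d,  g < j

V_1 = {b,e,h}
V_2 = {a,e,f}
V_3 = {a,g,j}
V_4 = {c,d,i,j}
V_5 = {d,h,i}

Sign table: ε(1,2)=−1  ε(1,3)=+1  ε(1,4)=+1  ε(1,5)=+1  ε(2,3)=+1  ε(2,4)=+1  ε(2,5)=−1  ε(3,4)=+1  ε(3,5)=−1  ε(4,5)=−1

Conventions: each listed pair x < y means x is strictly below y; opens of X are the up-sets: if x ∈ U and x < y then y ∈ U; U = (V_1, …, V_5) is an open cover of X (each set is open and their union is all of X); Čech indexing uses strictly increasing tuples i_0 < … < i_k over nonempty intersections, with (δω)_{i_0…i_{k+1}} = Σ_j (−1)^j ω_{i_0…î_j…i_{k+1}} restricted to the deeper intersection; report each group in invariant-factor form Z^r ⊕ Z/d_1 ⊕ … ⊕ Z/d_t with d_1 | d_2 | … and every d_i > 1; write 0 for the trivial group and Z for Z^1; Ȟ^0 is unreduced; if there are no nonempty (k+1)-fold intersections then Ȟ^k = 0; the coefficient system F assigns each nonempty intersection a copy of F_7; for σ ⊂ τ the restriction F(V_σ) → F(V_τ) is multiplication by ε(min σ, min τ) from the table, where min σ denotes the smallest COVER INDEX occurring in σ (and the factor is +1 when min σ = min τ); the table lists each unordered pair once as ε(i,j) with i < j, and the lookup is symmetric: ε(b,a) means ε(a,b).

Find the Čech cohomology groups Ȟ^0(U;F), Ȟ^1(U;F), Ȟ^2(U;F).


nerve of the cover:
  V12={e} V15={h} V23={a} V34={j} V45={d,i}
C dims 5,5; δ0: rk_F7 4
Ȟ^0 = (5 − 4) − 0 = 1, so Ȟ^0 ≅ Z/7
Ȟ^1 = (5 − 0) − 4 = 1, so Ȟ^1 ≅ Z/7
Ȟ^2 = (0 − 0) − 0 = 0, so Ȟ^2 ≅ 0

Ȟ^0 ≅ Z/7, Ȟ^1 ≅ Z/7, Ȟ^2 ≅ 0


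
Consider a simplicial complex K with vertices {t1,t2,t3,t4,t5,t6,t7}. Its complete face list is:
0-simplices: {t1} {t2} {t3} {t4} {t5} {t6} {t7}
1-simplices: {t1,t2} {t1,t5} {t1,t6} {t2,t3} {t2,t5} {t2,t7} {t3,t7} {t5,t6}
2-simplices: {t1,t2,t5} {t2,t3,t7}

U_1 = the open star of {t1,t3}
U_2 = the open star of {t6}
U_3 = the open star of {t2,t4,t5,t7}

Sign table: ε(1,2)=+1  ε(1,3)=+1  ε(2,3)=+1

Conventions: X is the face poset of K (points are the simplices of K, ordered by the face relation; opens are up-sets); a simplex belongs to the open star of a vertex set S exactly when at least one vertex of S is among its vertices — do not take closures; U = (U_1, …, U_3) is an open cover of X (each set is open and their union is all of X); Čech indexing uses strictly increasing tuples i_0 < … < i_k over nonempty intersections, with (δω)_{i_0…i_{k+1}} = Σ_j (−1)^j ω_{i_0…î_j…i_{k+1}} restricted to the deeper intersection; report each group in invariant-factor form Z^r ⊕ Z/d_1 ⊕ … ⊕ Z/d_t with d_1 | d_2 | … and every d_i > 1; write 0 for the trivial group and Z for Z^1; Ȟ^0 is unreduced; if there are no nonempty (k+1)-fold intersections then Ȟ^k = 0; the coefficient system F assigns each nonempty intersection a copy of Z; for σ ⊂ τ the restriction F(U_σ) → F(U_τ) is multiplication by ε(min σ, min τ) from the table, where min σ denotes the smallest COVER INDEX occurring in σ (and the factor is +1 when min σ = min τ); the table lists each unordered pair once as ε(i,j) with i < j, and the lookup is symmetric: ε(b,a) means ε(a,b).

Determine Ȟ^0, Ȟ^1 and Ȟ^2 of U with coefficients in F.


Ȟ^0 = Z; Ȟ^1 = Z; Ȟ^2 = 0

nerve simplices:
  U1={{t1},{t3},{t1,t2},{t1,t5},{t1,t6},{t2,t3},{t3,t7},{t1,t2,t5},{t2,t3,t7}} U2={{t6},{t1,t6},{t5,t6}} U3={{t2},{t4},{t5},{t7},{t1,t2},{t1,t5},{t2,t3},{t2,t5},{t2,t7},{t3,t7},{t5,t6},{t1,t2,t5},{t2,t3,t7}}
  U12={{t1,t6}} U13={{t1,t2},{t1,t5},{t2,t3},{t3,t7},{t1,t2,t5},{t2,t3,t7}} U23={{t5,t6}}
C dims 3,3; δ0: rk 2, SNF 1^2
degree 0: 3−2−0 = 1 → Ȟ^0 ≅ Z
degree 1: 3−0−2 = 1 → Ȟ^1 ≅ Z
degree 2: 0−0−0 = 0 → Ȟ^2 ≅ 0


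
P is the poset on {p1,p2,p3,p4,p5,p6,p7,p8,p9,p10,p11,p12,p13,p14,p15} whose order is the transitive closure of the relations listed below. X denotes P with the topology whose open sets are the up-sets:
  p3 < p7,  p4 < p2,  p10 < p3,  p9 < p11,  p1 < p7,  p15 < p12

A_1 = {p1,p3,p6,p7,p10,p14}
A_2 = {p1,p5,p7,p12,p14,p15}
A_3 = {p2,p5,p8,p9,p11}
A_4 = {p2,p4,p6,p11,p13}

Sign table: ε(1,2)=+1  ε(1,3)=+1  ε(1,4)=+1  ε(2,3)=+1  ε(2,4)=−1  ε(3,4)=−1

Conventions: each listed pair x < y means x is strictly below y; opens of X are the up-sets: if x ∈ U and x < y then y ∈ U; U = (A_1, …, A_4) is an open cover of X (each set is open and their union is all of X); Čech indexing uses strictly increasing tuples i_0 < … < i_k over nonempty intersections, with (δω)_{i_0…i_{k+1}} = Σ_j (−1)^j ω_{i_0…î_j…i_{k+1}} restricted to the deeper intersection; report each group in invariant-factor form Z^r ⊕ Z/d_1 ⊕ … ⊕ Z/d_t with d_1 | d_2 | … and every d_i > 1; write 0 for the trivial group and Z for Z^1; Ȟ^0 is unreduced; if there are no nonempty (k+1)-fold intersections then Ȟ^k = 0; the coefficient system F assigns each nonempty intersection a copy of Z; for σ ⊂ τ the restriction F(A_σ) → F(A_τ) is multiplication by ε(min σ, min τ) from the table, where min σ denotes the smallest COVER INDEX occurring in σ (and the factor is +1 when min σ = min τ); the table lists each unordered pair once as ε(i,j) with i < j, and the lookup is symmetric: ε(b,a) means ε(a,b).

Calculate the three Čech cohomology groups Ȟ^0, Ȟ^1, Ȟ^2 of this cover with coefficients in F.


Ȟ^0(U;F) ≅ 0, Ȟ^1(U;F) ≅ Z/2, Ȟ^2(U;F) ≅ 0

nerve of the cover:
  A12={p1,p7,p14} A14={p6} A23={p5} A34={p2,p11}
C dims 4,4; δ0: rk 4, SNF 1^3·2
Ȟ^0 = (4 − 4) − 0 = 0, so Ȟ^0 ≅ 0
Ȟ^1 = (4 − 0) − 4 = 0 plus torsion [2], so Ȟ^1 ≅ Z/2
Ȟ^2 = (0 − 0) − 0 = 0, so Ȟ^2 ≅ 0


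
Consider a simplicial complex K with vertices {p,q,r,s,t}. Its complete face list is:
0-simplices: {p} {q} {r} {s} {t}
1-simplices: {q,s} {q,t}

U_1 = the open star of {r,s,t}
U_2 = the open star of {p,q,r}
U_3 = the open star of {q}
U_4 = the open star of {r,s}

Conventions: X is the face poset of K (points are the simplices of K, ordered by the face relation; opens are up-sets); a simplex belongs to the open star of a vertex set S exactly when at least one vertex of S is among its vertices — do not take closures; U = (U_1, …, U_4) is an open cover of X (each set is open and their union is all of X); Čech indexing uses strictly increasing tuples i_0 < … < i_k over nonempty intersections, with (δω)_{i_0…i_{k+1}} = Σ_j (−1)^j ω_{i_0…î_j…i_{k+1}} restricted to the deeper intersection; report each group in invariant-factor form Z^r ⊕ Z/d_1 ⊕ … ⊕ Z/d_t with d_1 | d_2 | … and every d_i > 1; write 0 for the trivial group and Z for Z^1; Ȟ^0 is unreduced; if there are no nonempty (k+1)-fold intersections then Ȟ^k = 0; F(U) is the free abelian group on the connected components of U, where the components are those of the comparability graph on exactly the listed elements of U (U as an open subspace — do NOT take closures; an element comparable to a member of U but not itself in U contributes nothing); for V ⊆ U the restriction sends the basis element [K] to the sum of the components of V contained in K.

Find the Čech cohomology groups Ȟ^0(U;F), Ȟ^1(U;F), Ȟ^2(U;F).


Ȟ^0(U;F) ≅ Z^3, Ȟ^1(U;F) ≅ 0 and Ȟ^2(U;F) ≅ 0

cover nerve:
  U1={{r},{s},{t},{q,s},{q,t}} U2={{p},{q},{r},{q,s},{q,t}} U3={{q},{q,s},{q,t}} U4={{r},{s},{q,s}}
  U12={{r},{q,s},{q,t}} U13={{q,s},{q,t}} U14={{r},{s},{q,s}} U23={{q},{q,s},{q,t}} U24={{r},{q,s}} U34={{q,s}}
  U123={{q,s},{q,t}} U124={{r},{q,s}} U134={{q,s}} U234={{q,s}}
  U1234={{q,s}}
components per intersection:
  U1: {{r}} {{s},{q,s}} {{t},{q,t}}
  U2: {{p}} {{q},{q,s},{q,t}} {{r}}
  U3: {{q},{q,s},{q,t}}
  U4: {{r}} {{s},{q,s}}
  U12: {{r}} {{q,s}} {{q,t}}
  U13: {{q,s}} {{q,t}}
  U14: {{r}} {{s},{q,s}}
  U23: {{q},{q,s},{q,t}}
  U24: {{r}} {{q,s}}
  U34: {{q,s}}
  U123: {{q,s}} {{q,t}}
  U124: {{r}} {{q,s}}
  U134: {{q,s}}
  U234: {{q,s}}
  U1234: {{q,s}}
C dims 9,11,6,1; δ0: rk 6, SNF 1^6; δ1: rk 5, SNF 1^5; δ2: rk 1, SNF 1^1
Ȟ^0: (9−6)−0=3 ⇒ Z^3
Ȟ^1: (11−5)−6=0 ⇒ 0
Ȟ^2: (6−1)−5=0 ⇒ 0


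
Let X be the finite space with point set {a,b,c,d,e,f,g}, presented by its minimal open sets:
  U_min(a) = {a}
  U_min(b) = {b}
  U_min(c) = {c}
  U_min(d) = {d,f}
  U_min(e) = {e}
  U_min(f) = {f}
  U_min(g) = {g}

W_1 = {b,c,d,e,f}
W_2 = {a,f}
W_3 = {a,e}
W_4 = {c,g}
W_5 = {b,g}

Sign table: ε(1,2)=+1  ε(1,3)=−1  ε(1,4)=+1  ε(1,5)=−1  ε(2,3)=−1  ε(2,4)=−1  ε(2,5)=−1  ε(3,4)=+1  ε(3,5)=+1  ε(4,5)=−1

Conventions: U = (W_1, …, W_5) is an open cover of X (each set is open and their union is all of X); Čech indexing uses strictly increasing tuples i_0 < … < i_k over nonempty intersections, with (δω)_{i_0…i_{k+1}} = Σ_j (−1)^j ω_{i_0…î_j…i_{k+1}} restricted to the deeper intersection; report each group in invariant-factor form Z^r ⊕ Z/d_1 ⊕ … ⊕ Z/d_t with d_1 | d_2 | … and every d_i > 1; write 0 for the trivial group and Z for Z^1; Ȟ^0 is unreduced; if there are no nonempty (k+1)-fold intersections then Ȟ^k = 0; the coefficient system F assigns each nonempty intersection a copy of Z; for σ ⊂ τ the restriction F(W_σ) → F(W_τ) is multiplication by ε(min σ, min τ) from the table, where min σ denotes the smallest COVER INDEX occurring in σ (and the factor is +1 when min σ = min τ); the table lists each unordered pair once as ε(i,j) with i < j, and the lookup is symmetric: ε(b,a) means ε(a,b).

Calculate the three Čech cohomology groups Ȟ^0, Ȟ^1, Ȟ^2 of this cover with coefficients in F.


Ȟ^0 ≅ Z; Ȟ^1 ≅ Z^2; Ȟ^2 ≅ 0

cover nerve:
  W12={f} W13={e} W14={c} W15={b} W23={a} W45={g}
C dims 5,6; δ0: rk 4, SNF 1^4
Ȟ^0: (5−4)−0=1 ⇒ Z
Ȟ^1: (6−0)−4=2 ⇒ Z^2
Ȟ^2: (0−0)−0=0 ⇒ 0


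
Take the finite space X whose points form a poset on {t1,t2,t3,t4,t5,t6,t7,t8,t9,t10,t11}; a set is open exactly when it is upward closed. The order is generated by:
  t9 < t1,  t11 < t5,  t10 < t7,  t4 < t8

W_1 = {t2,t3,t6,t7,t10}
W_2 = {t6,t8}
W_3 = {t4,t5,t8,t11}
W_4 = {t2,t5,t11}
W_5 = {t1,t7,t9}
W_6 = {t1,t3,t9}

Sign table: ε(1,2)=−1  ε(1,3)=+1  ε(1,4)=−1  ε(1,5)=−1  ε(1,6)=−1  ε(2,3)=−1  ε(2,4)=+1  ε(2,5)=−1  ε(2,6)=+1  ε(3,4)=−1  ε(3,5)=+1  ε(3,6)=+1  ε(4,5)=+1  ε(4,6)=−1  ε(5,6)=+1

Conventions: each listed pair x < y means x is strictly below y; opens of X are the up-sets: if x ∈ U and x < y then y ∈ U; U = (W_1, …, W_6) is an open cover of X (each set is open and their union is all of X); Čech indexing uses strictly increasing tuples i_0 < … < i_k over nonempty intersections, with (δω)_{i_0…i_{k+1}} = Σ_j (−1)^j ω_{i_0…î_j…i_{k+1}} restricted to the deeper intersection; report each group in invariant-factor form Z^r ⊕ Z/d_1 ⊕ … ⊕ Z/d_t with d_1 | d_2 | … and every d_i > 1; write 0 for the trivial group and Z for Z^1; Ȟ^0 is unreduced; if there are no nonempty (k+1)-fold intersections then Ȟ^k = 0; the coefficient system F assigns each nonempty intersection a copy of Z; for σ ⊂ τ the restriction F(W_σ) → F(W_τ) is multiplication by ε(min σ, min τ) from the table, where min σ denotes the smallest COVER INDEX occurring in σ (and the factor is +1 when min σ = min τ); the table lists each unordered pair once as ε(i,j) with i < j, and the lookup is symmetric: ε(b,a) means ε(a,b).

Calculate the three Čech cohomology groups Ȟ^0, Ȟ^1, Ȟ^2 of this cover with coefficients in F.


nonempty intersections:
  W12={t6} W14={t2} W15={t7} W16={t3} W23={t8} W34={t5,t11} W56={t1,t9}
C dims 6,7; δ0: rk 5, SNF 1^5
Ȟ^0: (6−5)−0=1 ⇒ Z
Ȟ^1: (7−0)−5=2 ⇒ Z^2
Ȟ^2: (0−0)−0=0 ⇒ 0

Ȟ^0(U;F) ≅ Z; Ȟ^1(U;F) ≅ Z^2; Ȟ^2(U;F) ≅ 0


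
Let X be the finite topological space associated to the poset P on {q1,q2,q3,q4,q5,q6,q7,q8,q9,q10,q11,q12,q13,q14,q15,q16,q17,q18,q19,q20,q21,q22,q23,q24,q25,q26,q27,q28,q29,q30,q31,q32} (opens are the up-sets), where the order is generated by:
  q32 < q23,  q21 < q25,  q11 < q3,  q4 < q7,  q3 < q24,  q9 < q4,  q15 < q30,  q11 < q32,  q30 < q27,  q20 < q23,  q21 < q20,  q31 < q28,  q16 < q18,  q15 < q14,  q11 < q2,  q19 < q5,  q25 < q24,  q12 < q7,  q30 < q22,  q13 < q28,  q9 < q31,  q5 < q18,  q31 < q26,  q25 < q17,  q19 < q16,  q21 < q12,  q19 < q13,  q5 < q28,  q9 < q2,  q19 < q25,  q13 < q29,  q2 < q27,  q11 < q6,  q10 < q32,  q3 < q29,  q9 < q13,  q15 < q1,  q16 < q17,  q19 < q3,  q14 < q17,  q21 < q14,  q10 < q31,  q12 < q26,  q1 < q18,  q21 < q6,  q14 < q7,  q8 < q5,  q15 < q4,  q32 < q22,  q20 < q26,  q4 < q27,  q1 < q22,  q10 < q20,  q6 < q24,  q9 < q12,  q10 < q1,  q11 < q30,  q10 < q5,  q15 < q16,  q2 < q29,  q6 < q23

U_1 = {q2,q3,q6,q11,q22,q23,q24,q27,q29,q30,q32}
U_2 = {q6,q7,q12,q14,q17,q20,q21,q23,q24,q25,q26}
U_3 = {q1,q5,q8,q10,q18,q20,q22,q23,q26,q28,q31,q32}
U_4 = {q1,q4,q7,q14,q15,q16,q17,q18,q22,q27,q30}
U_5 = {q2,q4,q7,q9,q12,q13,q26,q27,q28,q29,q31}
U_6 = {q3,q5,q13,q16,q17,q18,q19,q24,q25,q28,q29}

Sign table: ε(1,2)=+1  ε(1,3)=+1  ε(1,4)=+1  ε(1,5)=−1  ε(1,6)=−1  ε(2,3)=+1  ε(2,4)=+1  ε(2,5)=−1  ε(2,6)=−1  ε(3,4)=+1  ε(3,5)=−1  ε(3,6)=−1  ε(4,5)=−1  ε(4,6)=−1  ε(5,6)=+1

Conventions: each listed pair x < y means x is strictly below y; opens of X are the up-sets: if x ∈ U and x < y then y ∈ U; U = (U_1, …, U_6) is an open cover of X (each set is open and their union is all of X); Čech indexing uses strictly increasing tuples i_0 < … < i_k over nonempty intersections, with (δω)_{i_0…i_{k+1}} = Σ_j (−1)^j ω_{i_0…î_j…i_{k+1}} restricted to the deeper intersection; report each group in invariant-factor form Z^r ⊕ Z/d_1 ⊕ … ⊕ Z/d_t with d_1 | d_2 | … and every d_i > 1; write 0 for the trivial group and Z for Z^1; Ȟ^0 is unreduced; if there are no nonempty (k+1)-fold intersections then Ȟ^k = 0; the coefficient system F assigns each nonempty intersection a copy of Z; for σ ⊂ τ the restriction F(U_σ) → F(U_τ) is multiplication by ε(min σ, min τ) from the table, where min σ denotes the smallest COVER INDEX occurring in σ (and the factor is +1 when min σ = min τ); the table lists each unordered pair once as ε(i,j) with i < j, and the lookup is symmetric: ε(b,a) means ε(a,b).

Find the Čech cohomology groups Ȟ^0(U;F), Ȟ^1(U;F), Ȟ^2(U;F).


Ȟ^0(U;F) ≅ Z, Ȟ^1(U;F) ≅ 0 and Ȟ^2(U;F) ≅ Z/2

nonempty intersections:
  U12={q6,q23,q24} U13={q22,q23,q32} U14={q22,q27,q30} U15={q2,q27,q29} U16={q3,q24,q29} U23={q20,q23,q26} U24={q7,q14,q17} U25={q7,q12,q26} U26={q17,q24,q25} U34={q1,q18,q22} U35={q26,q28,q31} U36={q5,q18,q28} U45={q4,q7,q27} U46={q16,q17,q18} U56={q13,q28,q29}
  U123={q23} U126={q24} U134={q22} U145={q27} U156={q29} U235={q26} U245={q7} U246={q17} U346={q18} U356={q28}
C dims 6,15,10; δ0: rk 5, SNF 1^5; δ1: rk 10, SNF 1^9·2
Ȟ^0: (6−5)−0=1 ⇒ Z
Ȟ^1: (15−10)−5=0 ⇒ 0
Ȟ^2: (10−0)−10=0 plus torsion [2] ⇒ Z/2


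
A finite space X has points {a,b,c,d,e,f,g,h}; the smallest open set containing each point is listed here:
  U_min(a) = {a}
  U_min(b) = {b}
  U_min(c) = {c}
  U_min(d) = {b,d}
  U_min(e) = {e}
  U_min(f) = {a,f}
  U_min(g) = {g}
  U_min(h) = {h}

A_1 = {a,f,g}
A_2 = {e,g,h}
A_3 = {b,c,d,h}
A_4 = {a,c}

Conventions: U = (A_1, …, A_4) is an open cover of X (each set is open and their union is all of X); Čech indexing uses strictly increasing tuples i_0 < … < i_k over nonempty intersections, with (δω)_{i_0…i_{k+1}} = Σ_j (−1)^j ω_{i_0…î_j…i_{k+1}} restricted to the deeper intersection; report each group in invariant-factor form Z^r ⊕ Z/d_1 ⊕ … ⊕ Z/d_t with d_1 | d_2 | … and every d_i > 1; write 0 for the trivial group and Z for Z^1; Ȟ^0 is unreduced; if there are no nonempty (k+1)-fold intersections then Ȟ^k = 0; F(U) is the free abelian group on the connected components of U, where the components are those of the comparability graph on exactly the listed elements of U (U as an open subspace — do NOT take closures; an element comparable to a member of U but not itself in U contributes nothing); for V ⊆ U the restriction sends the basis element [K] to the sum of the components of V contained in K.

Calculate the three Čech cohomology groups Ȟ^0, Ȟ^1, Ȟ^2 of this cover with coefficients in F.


intersection data:
  A12={g} A14={a} A23={h} A34={c}
components per intersection:
  A1: {a,f} {g}
  A2: {e} {g} {h}
  A3: {b,d} {c} {h}
  A4: {a} {c}
  A12: {g}
  A14: {a}
  A23: {h}
  A34: {c}
C dims 10,4; δ0: rk 4, SNF 1^4
Ȟ^0 = (10 − 4) − 0 = 6, so Ȟ^0 ≅ Z^6
Ȟ^1 = (4 − 0) − 4 = 0, so Ȟ^1 ≅ 0
Ȟ^2 = (0 − 0) − 0 = 0, so Ȟ^2 ≅ 0

Ȟ^0 ≅ Z^6,  Ȟ^1 ≅ 0,  Ȟ^2 ≅ 0


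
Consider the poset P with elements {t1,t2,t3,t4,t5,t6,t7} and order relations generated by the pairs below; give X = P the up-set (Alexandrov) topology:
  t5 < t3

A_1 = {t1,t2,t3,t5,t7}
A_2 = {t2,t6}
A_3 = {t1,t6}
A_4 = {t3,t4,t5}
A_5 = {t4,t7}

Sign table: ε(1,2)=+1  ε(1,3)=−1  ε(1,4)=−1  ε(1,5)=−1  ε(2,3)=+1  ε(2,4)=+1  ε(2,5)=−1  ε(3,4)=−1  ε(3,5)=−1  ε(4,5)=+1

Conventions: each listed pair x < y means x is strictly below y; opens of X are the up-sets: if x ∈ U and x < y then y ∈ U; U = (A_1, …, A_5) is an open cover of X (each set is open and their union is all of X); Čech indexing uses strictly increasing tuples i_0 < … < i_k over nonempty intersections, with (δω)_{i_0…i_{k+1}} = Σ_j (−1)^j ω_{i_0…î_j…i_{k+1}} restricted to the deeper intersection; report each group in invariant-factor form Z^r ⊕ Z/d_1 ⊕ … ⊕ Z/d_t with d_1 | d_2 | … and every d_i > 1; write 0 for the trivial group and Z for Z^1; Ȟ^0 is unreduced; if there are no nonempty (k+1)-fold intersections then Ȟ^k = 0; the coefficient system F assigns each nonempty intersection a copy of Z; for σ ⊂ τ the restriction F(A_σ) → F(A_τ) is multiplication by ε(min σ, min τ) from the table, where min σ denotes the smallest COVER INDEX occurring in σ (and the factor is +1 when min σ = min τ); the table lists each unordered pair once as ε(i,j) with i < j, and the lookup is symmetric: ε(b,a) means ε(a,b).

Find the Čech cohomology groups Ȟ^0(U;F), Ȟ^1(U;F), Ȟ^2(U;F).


intersection data:
  A12={t2} A13={t1} A14={t3,t5} A15={t7} A23={t6} A45={t4}
C dims 5,6; δ0: rk 5, SNF 1^4·2
Ȟ^0 = (5 − 5) − 0 = 0, so Ȟ^0 ≅ 0
Ȟ^1 = (6 − 0) − 5 = 1 plus torsion [2], so Ȟ^1 ≅ Z ⊕ Z/2
Ȟ^2 = (0 − 0) − 0 = 0, so Ȟ^2 ≅ 0

Ȟ^0 = 0; Ȟ^1 = Z ⊕ Z/2; Ȟ^2 = 0


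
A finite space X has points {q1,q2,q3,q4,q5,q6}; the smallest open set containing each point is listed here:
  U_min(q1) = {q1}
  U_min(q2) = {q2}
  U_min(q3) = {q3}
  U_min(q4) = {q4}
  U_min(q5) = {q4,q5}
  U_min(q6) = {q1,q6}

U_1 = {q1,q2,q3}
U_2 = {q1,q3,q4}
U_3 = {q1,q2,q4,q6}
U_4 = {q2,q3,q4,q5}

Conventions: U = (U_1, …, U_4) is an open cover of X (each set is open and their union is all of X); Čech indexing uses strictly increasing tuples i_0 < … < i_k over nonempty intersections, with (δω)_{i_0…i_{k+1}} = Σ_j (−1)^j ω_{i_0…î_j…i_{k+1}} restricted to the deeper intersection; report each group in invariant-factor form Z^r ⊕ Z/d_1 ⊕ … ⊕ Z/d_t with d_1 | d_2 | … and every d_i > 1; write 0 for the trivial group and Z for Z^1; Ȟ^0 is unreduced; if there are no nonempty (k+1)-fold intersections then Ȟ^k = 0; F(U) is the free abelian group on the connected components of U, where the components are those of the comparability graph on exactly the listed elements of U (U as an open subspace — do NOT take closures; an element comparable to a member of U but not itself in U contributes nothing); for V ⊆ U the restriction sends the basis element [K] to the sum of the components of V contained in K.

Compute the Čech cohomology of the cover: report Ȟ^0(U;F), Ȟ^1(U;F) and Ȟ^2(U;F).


Ȟ^0(U;F) ≅ Z^4; Ȟ^1(U;F) ≅ 0; Ȟ^2(U;F) ≅ 0

nerve simplices:
  U12={q1,q3} U13={q1,q2} U14={q2,q3} U23={q1,q4} U24={q3,q4} U34={q2,q4}
  U123={q1} U124={q3} U134={q2} U234={q4}
components per intersection:
  U1: {q1} {q2} {q3}
  U2: {q1} {q3} {q4}
  U3: {q1,q6} {q2} {q4}
  U4: {q2} {q3} {q4,q5}
  U12: {q1} {q3}
  U13: {q1} {q2}
  U14: {q2} {q3}
  U23: {q1} {q4}
  U24: {q3} {q4}
  U34: {q2} {q4}
  U123: {q1}
  U124: {q3}
  U134: {q2}
  U234: {q4}
C dims 12,12,4; δ0: rk 8, SNF 1^8; δ1: rk 4, SNF 1^4
degree 0: 12−8−0 = 4 → Ȟ^0 ≅ Z^4
degree 1: 12−4−8 = 0 → Ȟ^1 ≅ 0
degree 2: 4−0−4 = 0 → Ȟ^2 ≅ 0


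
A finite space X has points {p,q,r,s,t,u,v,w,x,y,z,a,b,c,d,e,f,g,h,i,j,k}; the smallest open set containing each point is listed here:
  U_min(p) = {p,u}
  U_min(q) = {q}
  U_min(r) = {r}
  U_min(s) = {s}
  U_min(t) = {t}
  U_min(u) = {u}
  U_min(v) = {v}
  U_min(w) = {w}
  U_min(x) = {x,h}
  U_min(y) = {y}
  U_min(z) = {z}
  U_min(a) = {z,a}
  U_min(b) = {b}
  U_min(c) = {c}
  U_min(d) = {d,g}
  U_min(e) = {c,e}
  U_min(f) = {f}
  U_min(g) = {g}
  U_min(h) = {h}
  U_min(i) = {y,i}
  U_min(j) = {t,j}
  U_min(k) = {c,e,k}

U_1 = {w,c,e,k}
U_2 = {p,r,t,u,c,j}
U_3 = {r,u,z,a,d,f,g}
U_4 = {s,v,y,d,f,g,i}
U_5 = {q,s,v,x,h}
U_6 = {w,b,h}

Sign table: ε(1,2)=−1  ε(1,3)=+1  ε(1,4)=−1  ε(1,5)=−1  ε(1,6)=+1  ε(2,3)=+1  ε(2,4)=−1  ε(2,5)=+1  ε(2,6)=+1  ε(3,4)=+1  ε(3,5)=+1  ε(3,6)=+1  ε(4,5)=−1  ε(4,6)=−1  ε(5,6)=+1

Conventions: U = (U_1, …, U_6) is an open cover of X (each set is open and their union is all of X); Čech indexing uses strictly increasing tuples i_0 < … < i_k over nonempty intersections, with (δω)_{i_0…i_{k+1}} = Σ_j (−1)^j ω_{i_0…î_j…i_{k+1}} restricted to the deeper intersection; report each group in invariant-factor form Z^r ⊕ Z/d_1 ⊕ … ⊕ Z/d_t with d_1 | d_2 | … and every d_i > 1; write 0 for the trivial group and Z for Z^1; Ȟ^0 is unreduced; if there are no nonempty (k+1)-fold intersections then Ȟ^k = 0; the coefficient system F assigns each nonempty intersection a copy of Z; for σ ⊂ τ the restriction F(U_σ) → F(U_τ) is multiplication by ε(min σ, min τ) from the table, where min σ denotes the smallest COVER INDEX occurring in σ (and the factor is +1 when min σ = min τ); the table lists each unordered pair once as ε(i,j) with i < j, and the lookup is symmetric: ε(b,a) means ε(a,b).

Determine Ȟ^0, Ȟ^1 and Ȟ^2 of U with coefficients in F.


nonempty intersections:
  U12={c} U16={w} U23={r,u} U34={d,f,g} U45={s,v} U56={h}
C dims 6,6; δ0: rk 5, SNF 1^5
Ȟ^0: (6−5)−0=1 ⇒ Z
Ȟ^1: (6−0)−5=1 ⇒ Z
Ȟ^2: (0−0)−0=0 ⇒ 0

Ȟ^0(U;F) ≅ Z; Ȟ^1(U;F) ≅ Z; Ȟ^2(U;F) ≅ 0
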